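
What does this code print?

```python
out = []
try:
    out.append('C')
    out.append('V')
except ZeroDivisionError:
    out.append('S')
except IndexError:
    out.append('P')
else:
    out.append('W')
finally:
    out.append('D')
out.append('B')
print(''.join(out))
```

Execution trace: 'C' (try body) → 'V' (try body, no exception) → 'W' (else) → 'D' (finally) → 'B' (after the try/except). Output: CVWDB

Answer: CVWDB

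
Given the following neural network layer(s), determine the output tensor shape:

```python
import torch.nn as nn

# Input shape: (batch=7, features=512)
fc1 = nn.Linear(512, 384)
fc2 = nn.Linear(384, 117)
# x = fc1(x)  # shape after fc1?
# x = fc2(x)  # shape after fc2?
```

Input: (7, 512) -> after fc1: (7, 384) -> Output: (7, 117)

Answer: (7, 117)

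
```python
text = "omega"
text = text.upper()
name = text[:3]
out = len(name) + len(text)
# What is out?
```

Trace:
`text = "omega"` → text = 'omega'
`text = text.upper()` → text = 'OMEGA'
`name = text[:3]` → name = 'OME'
`out = len(name) + len(text)` → out = 8
So out = 8

Answer: 8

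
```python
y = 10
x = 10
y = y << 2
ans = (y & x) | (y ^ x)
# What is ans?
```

Trace:
`y = 10` → y = 10
`x = 10` → x = 10
`y = y << 2` → y = 40
`ans = (y & x) | (y ^ x)` → ans = 42
So ans = 42

Answer: 42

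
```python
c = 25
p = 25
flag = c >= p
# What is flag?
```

Trace:
`c = 25` → c = 25
`p = 25` → p = 25
`flag = c >= p` → flag = True
So flag = True

Answer: True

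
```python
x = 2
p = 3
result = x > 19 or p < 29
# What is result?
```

Trace:
`x = 2` → x = 2
`p = 3` → p = 3
`result = x > 19 or p < 29` → result = True
So result = True

Answer: True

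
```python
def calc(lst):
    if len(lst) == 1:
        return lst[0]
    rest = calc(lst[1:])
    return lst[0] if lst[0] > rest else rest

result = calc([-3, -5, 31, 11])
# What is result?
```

Recursive max over [-3, -5, 31, 11] = 31

Answer: 31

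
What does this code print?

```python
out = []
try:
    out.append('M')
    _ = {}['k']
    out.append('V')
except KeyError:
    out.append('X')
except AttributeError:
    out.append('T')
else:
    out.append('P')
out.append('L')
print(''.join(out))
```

Execution trace: 'M' (try body) → 'X' (except KeyError) → 'L' (after the try/except). Output: MXL

Answer: MXL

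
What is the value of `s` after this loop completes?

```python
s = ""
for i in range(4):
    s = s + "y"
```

Repeat 'y' 4 times
`s` takes the values: "" → "y" → "yy" → "yyy" → "yyyy"

Answer: "yyyy"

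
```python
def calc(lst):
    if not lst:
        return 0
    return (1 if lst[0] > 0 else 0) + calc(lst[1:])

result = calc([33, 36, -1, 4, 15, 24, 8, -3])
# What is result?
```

Count of positive elements in [33, 36, -1, 4, 15, 24, 8, -3] = 6

Answer: 6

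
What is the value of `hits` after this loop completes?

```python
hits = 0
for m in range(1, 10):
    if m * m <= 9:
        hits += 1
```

Count numbers where m² ≤ 9
`hits` takes the values: 0 → 1 → 2 → 3

Answer: 3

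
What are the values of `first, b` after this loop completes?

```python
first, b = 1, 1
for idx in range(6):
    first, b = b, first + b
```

Fibonacci: after 6 iterations
`first, b` takes the values: (1, 1) → (1, 2) → (2, 3) → (3, 5) → (5, 8) → (8, 13) → (13, 21)

Answer: 13, 21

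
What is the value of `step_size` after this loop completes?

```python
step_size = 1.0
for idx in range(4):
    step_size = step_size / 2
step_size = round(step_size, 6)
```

Halving LR 4 times: 1 / 2^4
`step_size` takes the values: 1.0 → 0.5 → 0.25 → 0.125 → 0.0625

Answer: 0.0625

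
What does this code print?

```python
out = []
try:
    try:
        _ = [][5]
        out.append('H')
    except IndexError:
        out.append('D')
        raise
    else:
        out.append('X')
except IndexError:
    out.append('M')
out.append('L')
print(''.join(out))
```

Execution trace: 'D' (inner except IndexError) → 'M' (outer except IndexError) → 'L' (after the try/except). Output: DML

Answer: DML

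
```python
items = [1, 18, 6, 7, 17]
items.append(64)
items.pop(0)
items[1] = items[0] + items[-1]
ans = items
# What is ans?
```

Trace:
`items = [1, 18, 6, 7, 17]` → items = [1, 18, 6, 7, 17]
`items.append(64)` → items = [1, 18, 6, 7, 17, 64]
`items.pop(0)` → items = [18, 6, 7, 17, 64]
`items[1] = items[0] + items[-1]` → items = [18, 82, 7, 17, 64]
`ans = items` → ans = [18, 82, 7, 17, 64]
So ans = [18, 82, 7, 17, 64]

Answer: [18, 82, 7, 17, 64]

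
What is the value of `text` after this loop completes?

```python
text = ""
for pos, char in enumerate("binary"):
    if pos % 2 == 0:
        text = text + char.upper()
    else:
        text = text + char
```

Uppercase even positions in 'binary'
`text` takes the values: "" → "B" → "Bi" → "BiN" → "BiNa" → "BiNaR" → "BiNaRy"

Answer: "BiNaRy"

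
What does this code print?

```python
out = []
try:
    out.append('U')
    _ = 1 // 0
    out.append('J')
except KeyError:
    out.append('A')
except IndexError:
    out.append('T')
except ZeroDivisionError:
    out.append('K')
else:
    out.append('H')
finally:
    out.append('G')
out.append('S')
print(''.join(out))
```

Execution trace: 'U' (try body) → 'K' (except ZeroDivisionError) → 'G' (finally) → 'S' (after the try/except). Output: UKGS

Answer: UKGS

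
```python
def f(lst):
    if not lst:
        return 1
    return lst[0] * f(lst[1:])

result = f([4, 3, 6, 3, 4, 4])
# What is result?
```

Product over [4, 3, 6, 3, 4, 4] = 4 * 3 * 6 * 3 * 4 * 4 = 3456

Answer: 3456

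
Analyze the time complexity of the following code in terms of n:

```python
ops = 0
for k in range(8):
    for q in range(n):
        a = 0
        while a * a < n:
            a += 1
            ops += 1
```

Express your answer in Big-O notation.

Each loop level contributes: 1 × n × √n. Multiplying the contributions gives O(n√n).

Answer: O(n√n)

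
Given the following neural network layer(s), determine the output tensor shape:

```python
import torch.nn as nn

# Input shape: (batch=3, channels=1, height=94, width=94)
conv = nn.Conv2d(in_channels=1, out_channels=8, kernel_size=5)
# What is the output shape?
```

Input: (3, 1, 94, 94) -> Output: (3, 8, 90, 90)

Answer: (3, 8, 90, 90)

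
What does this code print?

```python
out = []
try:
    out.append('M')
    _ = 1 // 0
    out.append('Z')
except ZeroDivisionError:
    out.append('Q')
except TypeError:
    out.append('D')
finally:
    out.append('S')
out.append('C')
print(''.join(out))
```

Execution trace: 'M' (try body) → 'Q' (except ZeroDivisionError) → 'S' (finally) → 'C' (after the try/except). Output: MQSC

Answer: MQSC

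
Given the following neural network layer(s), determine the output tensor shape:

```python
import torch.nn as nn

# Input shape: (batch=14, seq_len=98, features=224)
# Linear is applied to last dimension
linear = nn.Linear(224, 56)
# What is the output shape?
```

Input: (14, 98, 224) -> Output: (14, 98, 56)

Answer: (14, 98, 56)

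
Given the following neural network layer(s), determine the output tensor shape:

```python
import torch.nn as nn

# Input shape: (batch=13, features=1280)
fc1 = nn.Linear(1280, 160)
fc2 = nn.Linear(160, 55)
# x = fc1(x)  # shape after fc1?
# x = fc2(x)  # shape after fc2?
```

Input: (13, 1280) -> after fc1: (13, 160) -> Output: (13, 55)

Answer: (13, 55)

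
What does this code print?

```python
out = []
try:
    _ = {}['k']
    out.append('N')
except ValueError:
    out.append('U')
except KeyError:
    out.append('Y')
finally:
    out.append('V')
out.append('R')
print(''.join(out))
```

Execution trace: 'Y' (except KeyError) → 'V' (finally) → 'R' (after the try/except). Output: YVR

Answer: YVR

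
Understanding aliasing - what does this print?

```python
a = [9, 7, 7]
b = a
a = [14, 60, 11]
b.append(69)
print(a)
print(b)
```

Key concept: rebinding vs mutation: a is rebound to a new list, b still points at the original.
Step by step:
`a = [9, 7, 7]` → a = [9, 7, 7]
`b = a` → b = [9, 7, 7] (same object as a)
`a = [14, 60, 11]` → a = [14, 60, 11]
`b.append(69)` → b = [9, 7, 7, 69]
`print(a)` → prints [14, 60, 11]
`print(b)` → prints [9, 7, 7, 69]

Answer:
[14, 60, 11]
[9, 7, 7, 69]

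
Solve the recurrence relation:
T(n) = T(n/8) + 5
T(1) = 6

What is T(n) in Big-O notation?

Each step divides n by 8 and adds 5. After log_8(n) steps we reach T(1)=6. So T(n) = 5·log_8(n) + 6 = O(log n).

Answer: O(log n)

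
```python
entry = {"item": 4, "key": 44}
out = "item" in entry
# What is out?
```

Trace:
`entry = {"item": 4, "key": 44}` → entry = {'item': 4, 'key': 44}
`out = "item" in entry` → out = True
So out = True

Answer: True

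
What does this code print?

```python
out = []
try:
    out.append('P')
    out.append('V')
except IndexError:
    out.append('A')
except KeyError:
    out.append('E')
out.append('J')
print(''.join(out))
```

Execution trace: 'P' (try body) → 'V' (try body, no exception) → 'J' (after the try/except). Output: PVJ

Answer: PVJ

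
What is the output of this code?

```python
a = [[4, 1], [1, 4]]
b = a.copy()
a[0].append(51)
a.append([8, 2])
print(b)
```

Key concept: shallow copy with nested lists.
Step by step:
`a = [[4, 1], [1, 4]]` → a = [[4, 1], [1, 4]]
`b = a.copy()` → b = [[4, 1], [1, 4]]
`a[0].append(51)` → a = [[4, 1, 51], [1, 4]]; b = [[4, 1, 51], [1, 4]]
`a.append([8, 2])` → a = [[4, 1, 51], [1, 4], [8, 2]]
`print(b)` → prints [[4, 1, 51], [1, 4]]

Answer: [[4, 1, 51], [1, 4]]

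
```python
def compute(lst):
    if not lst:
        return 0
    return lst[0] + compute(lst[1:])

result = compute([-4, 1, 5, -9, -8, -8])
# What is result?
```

(-4) + 1 + 5 + (-9) + (-8) + (-8) + 0 = -23

Answer: -23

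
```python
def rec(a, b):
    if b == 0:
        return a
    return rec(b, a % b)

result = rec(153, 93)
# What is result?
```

rec(153, 93) -> rec(93, 60) -> rec(60, 33) -> rec(33, 27) -> rec(27, 6) -> rec(6, 3) -> rec(3, 0) -> 3

Answer: 3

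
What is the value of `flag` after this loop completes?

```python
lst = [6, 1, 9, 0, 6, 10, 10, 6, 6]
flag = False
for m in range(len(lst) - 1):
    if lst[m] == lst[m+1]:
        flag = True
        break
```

Check consecutive duplicates in [6, 1, 9, 0, 6, 10, 10, 6, 6]
`flag` takes the values: False → True

Answer: True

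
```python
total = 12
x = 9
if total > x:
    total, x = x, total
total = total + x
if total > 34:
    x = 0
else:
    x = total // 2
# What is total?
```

Trace:
`total = 12` → total = 12
`x = 9` → x = 9
`if total > x: ...` → total > x is True → total = 9; x = 12
`total = total + x` → total = 21
`if total > 34: ...` → total > 34 is False, take else branch → x = 10
So total = 21

Answer: 21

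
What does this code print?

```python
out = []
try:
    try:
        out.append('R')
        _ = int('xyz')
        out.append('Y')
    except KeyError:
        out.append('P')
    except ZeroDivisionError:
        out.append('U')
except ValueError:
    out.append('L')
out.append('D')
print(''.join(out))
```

Execution trace: 'R' (try body) → 'L' (outer except ValueError) → 'D' (after the try/except). Output: RLD

Answer: RLD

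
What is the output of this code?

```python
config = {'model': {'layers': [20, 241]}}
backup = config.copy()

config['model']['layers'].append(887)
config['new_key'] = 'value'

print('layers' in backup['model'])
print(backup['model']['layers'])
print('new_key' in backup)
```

Key concept: shallow copy gotcha with nested dict.
Step by step:
`config = {'model': {'layers': [20, 241]}}` → config = {'model': {'layers': [20, 241]}}
`backup = config.copy()` → backup = {'model': {'layers': [20, 241]}}
`config['model']['layers'].append(887)` → config = {'model': {'layers': [20, 241, 887]}}; backup = {'model': {'layers': [20, 241, 887]}}
`config['new_key'] = 'value'` → config = {'model': {'layers': [20, 241, 887]}, 'new_key': 'value'}
`print('layers' in backup['model'])` → prints True
`print(backup['model']['layers'])` → prints [20, 241, 887]
`print('new_key' in backup)` → prints False

Answer:
True
[20, 241, 887]
False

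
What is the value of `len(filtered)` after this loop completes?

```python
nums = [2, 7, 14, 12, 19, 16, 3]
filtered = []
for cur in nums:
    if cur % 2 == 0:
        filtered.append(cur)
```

Count even numbers in [2, 7, 14, 12, 19, 16, 3]
`filtered` takes the values: [] → [2] → [2, 14] → [2, 14, 12] → [2, 14, 12, 16]
So `len(filtered)` = 4

Answer: 4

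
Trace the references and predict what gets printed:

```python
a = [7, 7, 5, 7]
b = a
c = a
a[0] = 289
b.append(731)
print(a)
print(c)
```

Key concept: multiple aliases.
Step by step:
`a = [7, 7, 5, 7]` → a = [7, 7, 5, 7]
`b = a` → b = [7, 7, 5, 7] (same object as a)
`c = a` → c = [7, 7, 5, 7] (same object as a, b)
`a[0] = 289` → a = [289, 7, 5, 7] (same object as b, c); b = [289, 7, 5, 7] (same object as a, c); c = [289, 7, 5, 7] (same object as a, b)
`b.append(731)` → a = [289, 7, 5, 7, 731] (same object as b, c); b = [289, 7, 5, 7, 731] (same object as a, c); c = [289, 7, 5, 7, 731] (same object as a, b)
`print(a)` → prints [289, 7, 5, 7, 731]
`print(c)` → prints [289, 7, 5, 7, 731]

Answer:
[289, 7, 5, 7, 731]
[289, 7, 5, 7, 731]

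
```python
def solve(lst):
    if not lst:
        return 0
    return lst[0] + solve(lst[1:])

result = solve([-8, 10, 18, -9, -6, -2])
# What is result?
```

(-8) + 10 + 18 + (-9) + (-6) + (-2) + 0 = 3

Answer: 3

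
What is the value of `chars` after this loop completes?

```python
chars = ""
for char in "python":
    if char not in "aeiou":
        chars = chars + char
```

Remove vowels from 'python'
`chars` takes the values: "" → "p" → "py" → "pyt" → "pyth" → "pythn"

Answer: "pythn"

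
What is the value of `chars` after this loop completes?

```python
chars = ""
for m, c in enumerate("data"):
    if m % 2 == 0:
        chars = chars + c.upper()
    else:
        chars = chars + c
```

Uppercase even positions in 'data'
`chars` takes the values: "" → "D" → "Da" → "DaT" → "DaTa"

Answer: "DaTa"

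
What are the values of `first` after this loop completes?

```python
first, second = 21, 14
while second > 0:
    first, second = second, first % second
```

GCD of 21 and 14
`first` takes the values: 21 → 14 → 7

Answer: 7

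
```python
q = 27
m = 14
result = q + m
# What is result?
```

Trace:
`q = 27` → q = 27
`m = 14` → m = 14
`result = q + m` → result = 41
So result = 41

Answer: 41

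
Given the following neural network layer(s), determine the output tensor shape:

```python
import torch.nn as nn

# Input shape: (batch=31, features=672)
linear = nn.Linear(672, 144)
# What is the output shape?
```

Input: (31, 672) -> Output: (31, 144)

Answer: (31, 144)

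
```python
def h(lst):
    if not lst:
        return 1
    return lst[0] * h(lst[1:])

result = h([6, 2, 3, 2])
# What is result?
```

Product over [6, 2, 3, 2] = 6 * 2 * 3 * 2 = 72

Answer: 72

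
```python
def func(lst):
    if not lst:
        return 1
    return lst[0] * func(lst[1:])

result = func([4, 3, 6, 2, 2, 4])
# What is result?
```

Product over [4, 3, 6, 2, 2, 4] = 4 * 3 * 6 * 2 * 2 * 4 = 1152

Answer: 1152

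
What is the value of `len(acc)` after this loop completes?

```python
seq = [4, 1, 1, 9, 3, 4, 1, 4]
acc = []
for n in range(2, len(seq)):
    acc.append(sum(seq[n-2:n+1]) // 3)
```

Number of 3-element averages
`acc` takes the values: [] → [2] → [2, 3] → [2, 3, 4] → [2, 3, 4, 5] → [2, 3, 4, 5, 2] → [2, 3, 4, 5, 2, 3]
So `len(acc)` = 6

Answer: 6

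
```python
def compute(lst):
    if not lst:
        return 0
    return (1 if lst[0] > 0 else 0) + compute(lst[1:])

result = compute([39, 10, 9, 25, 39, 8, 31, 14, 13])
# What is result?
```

Count of positive elements in [39, 10, 9, 25, 39, 8, 31, 14, 13] = 9

Answer: 9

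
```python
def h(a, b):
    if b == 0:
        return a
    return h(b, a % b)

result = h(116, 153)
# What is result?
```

h(116, 153) -> h(153, 116) -> h(116, 37) -> h(37, 5) -> h(5, 2) -> h(2, 1) -> h(1, 0) -> 1

Answer: 1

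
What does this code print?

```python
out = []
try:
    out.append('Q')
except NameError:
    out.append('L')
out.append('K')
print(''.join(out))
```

Execution trace: 'Q' (try body, no exception) → 'K' (after the try/except). Output: QK

Answer: QK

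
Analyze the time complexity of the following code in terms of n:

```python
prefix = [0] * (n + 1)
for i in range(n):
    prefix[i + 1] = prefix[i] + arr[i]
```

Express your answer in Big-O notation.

This is Prefix sum computation. Time complexity: O(n).

Answer: O(n)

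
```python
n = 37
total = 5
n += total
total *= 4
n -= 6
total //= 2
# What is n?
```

Trace:
`n = 37` → n = 37
`total = 5` → total = 5
`n += total` → n = 42
`total *= 4` → total = 20
`n -= 6` → n = 36
`total //= 2` → total = 10
So n = 36

Answer: 36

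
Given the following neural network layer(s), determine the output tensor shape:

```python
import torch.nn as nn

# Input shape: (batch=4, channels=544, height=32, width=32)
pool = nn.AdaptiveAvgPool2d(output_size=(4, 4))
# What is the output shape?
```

Input: (4, 544, 32, 32) -> Output: (4, 544, 4, 4)

Answer: (4, 544, 4, 4)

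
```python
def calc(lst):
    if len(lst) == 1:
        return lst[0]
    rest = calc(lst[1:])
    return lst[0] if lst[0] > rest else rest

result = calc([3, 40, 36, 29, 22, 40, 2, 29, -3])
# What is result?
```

Recursive max over [3, 40, 36, 29, 22, 40, 2, 29, -3] = 40

Answer: 40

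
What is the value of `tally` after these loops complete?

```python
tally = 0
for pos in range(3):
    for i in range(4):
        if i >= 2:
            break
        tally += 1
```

Inner breaks at 2, outer runs 3 times
`tally` takes the values: 0 → 1 → 2 → 3 → 4 → 5 → 6

Answer: 6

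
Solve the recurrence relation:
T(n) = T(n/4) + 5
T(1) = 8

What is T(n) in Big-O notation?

Each step divides n by 4 and adds 5. After log_4(n) steps we reach T(1)=8. So T(n) = 5·log_4(n) + 8 = O(log n).

Answer: O(log n)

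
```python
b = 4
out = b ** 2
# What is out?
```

Trace:
`b = 4` → b = 4
`out = b ** 2` → out = 16
So out = 16

Answer: 16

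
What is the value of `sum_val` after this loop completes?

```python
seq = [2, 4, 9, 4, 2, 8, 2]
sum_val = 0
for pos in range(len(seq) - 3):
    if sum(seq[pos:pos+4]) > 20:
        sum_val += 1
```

Count windows with sum > 20
`sum_val` takes the values: 0 → 1

Answer: 1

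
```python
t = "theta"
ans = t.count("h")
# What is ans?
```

Trace:
`t = "theta"` → t = 'theta'
`ans = t.count("h")` → ans = 1
So ans = 1

Answer: 1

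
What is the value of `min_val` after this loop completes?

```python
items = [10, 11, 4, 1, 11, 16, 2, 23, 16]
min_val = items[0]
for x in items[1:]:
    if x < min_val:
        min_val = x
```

Minimum of [10, 11, 4, 1, 11, 16, 2, 23, 16]
`min_val` takes the values: 10 → 4 → 1

Answer: 1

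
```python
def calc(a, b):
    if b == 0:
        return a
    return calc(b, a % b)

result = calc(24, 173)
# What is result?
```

calc(24, 173) -> calc(173, 24) -> calc(24, 5) -> calc(5, 4) -> calc(4, 1) -> calc(1, 0) -> 1

Answer: 1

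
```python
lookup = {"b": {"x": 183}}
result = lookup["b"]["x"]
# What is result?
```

Trace:
`lookup = {"b": {"x": 183}}` → lookup = {'b': {'x': 183}}
`result = lookup["b"]["x"]` → result = 183
So result = 183

Answer: 183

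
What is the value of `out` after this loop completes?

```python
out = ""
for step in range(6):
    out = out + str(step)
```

Concatenate digits 0 to 5
`out` takes the values: "" → "0" → "01" → "012" → "0123" → "01234" → "012345"

Answer: "012345"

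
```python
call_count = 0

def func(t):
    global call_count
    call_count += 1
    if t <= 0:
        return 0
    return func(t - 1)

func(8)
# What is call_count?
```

Linear recursion stepping by 1: 9 calls from t=8 down to ≤0.

Answer: 9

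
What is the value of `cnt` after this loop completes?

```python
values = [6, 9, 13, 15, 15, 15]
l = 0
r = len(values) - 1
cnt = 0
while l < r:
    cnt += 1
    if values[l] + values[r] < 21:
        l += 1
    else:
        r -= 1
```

Steps to find pair summing to 21
`cnt` takes the values: 0 → 1 → 2 → 3 → 4 → 5

Answer: 5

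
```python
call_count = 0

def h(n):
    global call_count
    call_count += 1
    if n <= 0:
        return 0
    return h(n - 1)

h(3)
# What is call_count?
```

Linear recursion stepping by 1: 4 calls from n=3 down to ≤0.

Answer: 4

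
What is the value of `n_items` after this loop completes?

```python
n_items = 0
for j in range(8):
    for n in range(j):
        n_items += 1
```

Triangle number: 0+1+2+...+7
`n_items` takes the values: 0 → 1 → 2 → 3 → 4 → 5 → 6 → 7 → 8 → 9 → 10 → 11 → 12 → 13 → 14 → 15 → 16 → 17 → 18 → 19 → 20 → 21 → 22 → 23 → 24 → 25 → 26 → 27 → 28

Answer: 28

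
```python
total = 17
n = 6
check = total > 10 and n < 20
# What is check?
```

Trace:
`total = 17` → total = 17
`n = 6` → n = 6
`check = total > 10 and n < 20` → check = True
So check = True

Answer: True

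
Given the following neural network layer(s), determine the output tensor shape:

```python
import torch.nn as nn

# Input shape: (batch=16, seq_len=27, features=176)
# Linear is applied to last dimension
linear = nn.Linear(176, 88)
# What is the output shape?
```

Input: (16, 27, 176) -> Output: (16, 27, 88)

Answer: (16, 27, 88)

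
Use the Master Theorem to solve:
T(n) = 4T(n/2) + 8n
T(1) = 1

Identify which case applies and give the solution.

a=4, b=2, f(n)=8n. log_2(4) = 2. Since c=1 < 2, Case 1 applies: T(n) = Θ(n^log_b(a)) = O(n^2).

Answer: O(n^2) - Case 1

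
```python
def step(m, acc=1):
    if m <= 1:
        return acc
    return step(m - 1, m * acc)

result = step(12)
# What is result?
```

Accumulator trace (n, acc): (12, 1) -> (11, 12) -> (10, 132) -> (9, 1320) -> (8, 11880) -> (7, 95040) -> (6, 665280) -> (5, 3991680) -> (4, 19958400) -> (3, 79833600) -> (2, 239500800) -> (1, 479001600) -> return 479001600

Answer: 479001600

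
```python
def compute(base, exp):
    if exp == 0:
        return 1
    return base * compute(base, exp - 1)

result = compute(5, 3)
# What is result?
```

compute(5, 3) = 5 * 5 * 5 = 125

Answer: 125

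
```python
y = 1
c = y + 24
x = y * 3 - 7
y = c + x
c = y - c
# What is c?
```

Trace:
`y = 1` → y = 1
`c = y + 24` → c = 25
`x = y * 3 - 7` → x = -4
`y = c + x` → y = 21
`c = y - c` → c = -4
So c = -4

Answer: -4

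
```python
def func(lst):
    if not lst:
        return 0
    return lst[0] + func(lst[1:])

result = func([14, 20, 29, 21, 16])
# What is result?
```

14 + 20 + 29 + 21 + 16 + 0 = 100

Answer: 100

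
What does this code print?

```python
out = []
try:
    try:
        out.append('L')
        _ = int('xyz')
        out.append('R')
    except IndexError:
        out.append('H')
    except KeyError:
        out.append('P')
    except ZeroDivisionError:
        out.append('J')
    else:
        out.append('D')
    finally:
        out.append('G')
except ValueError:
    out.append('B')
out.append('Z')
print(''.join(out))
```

Execution trace: 'L' (try body) → 'G' (finally) → 'B' (outer except ValueError) → 'Z' (after the try/except). Output: LGBZ

Answer: LGBZ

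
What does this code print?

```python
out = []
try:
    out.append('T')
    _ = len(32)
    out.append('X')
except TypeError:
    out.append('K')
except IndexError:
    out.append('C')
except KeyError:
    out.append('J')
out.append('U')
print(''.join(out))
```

Execution trace: 'T' (try body) → 'K' (except TypeError) → 'U' (after the try/except). Output: TKU

Answer: TKU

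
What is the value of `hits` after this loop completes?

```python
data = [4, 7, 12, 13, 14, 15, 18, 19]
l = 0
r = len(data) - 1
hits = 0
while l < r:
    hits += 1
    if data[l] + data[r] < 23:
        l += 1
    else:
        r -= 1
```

Steps to find pair summing to 23
`hits` takes the values: 0 → 1 → 2 → 3 → 4 → 5 → 6 → 7

Answer: 7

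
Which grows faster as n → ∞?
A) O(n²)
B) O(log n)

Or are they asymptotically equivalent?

O(n²) vs O(log n): Higher order terms dominate.

Answer: A) O(n²) grows faster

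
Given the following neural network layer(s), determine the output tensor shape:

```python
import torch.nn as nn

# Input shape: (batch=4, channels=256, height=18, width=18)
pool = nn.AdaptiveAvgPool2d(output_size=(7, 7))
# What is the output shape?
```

Input: (4, 256, 18, 18) -> Output: (4, 256, 7, 7)

Answer: (4, 256, 7, 7)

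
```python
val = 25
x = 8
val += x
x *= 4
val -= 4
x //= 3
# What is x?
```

Trace:
`val = 25` → val = 25
`x = 8` → x = 8
`val += x` → val = 33
`x *= 4` → x = 32
`val -= 4` → val = 29
`x //= 3` → x = 10
So x = 10

Answer: 10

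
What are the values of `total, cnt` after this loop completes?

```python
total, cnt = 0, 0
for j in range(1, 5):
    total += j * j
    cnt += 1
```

Sum of squares and count
`total, cnt` takes the values: (0, 0) → (1, 0) → (1, 1) → (5, 1) → (5, 2) → (14, 2) → (14, 3) → (30, 3) → (30, 4)

Answer: 30, 4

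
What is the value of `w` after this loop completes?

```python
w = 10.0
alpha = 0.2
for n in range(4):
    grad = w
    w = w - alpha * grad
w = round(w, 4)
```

Gradient descent: w = 10.0 * (1 - 0.2)^4
`w` takes the values: 10.0 → 8.0 → 6.4 → 5.12 → 4.096

Answer: 4.096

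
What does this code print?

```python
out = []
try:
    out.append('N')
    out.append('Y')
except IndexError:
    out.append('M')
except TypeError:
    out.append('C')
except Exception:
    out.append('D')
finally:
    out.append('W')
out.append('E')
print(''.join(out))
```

Execution trace: 'N' (try body) → 'Y' (try body, no exception) → 'W' (finally) → 'E' (after the try/except). Output: NYWE

Answer: NYWE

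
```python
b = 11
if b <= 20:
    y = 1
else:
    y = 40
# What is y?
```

Trace:
`b = 11` → b = 11
`if b <= 20: ...` → b <= 20 is True → y = 1
So y = 1

Answer: 1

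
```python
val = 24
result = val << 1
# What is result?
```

Trace:
`val = 24` → val = 24
`result = val << 1` → result = 48
So result = 48

Answer: 48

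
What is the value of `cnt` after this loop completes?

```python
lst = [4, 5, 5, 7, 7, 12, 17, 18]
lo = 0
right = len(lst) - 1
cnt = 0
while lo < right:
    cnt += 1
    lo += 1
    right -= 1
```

Iterations until pointers meet (list length 8)
`cnt` takes the values: 0 → 1 → 2 → 3 → 4

Answer: 4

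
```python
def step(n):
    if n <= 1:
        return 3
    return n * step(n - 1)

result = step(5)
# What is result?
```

step(5) = 5 * 4 * 3 * 2 * 3 = 360

Answer: 360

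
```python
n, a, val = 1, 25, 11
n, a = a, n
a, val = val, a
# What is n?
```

Trace:
`n, a, val = 1, 25, 11` → n = 1; a = 25; val = 11
`n, a = a, n` → n = 25; a = 1
`a, val = val, a` → a = 11; val = 1
So n = 25

Answer: 25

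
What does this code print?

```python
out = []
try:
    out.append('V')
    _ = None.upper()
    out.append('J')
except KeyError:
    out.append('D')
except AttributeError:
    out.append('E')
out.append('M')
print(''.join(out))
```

Execution trace: 'V' (try body) → 'E' (except AttributeError) → 'M' (after the try/except). Output: VEM

Answer: VEM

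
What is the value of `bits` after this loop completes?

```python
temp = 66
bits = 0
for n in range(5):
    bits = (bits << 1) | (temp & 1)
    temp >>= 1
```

Reverse lowest 5 bits of 66
`bits` takes the values: 0 → 1 → 2 → 4 → 8

Answer: 8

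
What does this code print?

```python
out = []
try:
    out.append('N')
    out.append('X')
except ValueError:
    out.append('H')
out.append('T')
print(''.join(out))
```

Execution trace: 'N' (try body) → 'X' (try body, no exception) → 'T' (after the try/except). Output: NXT

Answer: NXT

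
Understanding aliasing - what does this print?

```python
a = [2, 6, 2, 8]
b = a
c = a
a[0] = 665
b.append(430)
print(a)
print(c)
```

Key concept: multiple aliases.
Step by step:
`a = [2, 6, 2, 8]` → a = [2, 6, 2, 8]
`b = a` → b = [2, 6, 2, 8] (same object as a)
`c = a` → c = [2, 6, 2, 8] (same object as a, b)
`a[0] = 665` → a = [665, 6, 2, 8] (same object as b, c); b = [665, 6, 2, 8] (same object as a, c); c = [665, 6, 2, 8] (same object as a, b)
`b.append(430)` → a = [665, 6, 2, 8, 430] (same object as b, c); b = [665, 6, 2, 8, 430] (same object as a, c); c = [665, 6, 2, 8, 430] (same object as a, b)
`print(a)` → prints [665, 6, 2, 8, 430]
`print(c)` → prints [665, 6, 2, 8, 430]

Answer:
[665, 6, 2, 8, 430]
[665, 6, 2, 8, 430]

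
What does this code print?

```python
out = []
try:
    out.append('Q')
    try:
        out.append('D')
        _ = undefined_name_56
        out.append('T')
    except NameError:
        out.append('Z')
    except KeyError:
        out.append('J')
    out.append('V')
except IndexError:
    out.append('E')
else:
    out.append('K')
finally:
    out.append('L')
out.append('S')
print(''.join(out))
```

Execution trace: 'Q' (try body) → 'D' (inner try body) → 'Z' (inner except NameError) → 'V' (try body, no exception) → 'K' (else) → 'L' (finally) → 'S' (after the try/except). Output: QDZVKLS

Answer: QDZVKLS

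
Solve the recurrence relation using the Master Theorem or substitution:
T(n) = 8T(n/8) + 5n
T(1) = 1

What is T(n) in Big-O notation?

By Master Theorem: a=8, b=8, f(n)=5n. Since log_8(8) = 1 and f(n) = Θ(n^1), Case 2 applies. T(n) = O(n log n).

Answer: O(n log n)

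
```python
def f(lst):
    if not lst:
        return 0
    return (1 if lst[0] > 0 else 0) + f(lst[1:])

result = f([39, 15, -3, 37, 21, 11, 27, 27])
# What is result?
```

Count of positive elements in [39, 15, -3, 37, 21, 11, 27, 27] = 7

Answer: 7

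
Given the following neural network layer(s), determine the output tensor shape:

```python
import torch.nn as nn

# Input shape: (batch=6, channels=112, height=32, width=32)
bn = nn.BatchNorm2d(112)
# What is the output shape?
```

Input: (6, 112, 32, 32) -> Output: (6, 112, 32, 32)

Answer: (6, 112, 32, 32)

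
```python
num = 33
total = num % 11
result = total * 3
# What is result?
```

Trace:
`num = 33` → num = 33
`total = num % 11` → total = 0
`result = total * 3` → result = 0
So result = 0

Answer: 0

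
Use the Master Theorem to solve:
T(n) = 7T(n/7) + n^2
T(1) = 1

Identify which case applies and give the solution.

a=7, b=7, f(n)=n^2. log_7(7) = 1. Since c=2 > 1 and the regularity condition holds (7(n/7)^2 = (7/7^2)n^2 with 7/7^2 < 1), Case 3 applies: T(n) = Θ(f(n)) = O(n^2).

Answer: O(n^2) - Case 3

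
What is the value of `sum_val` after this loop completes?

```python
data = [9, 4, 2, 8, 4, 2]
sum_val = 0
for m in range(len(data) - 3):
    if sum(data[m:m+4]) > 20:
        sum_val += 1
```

Count windows with sum > 20
`sum_val` takes the values: 0 → 1

Answer: 1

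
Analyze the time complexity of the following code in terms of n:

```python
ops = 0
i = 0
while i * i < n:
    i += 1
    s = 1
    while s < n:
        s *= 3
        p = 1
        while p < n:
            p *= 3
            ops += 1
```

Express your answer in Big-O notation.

Each loop level contributes: √n × log n × log n. Multiplying the contributions gives O(√n log² n).

Answer: O(√n log² n)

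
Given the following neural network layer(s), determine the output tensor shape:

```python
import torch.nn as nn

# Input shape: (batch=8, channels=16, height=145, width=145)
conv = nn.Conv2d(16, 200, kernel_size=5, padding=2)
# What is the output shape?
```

Input: (8, 16, 145, 145) -> Output: (8, 200, 145, 145)

Answer: (8, 200, 145, 145)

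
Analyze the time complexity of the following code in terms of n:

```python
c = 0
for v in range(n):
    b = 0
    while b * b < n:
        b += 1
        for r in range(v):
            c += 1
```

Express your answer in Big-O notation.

Each loop level contributes: n × √n × n. Multiplying the contributions gives O(n^2√n).

Answer: O(n^2√n)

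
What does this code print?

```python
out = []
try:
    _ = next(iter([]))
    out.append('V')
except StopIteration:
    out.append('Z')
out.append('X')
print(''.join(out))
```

Execution trace: 'Z' (except StopIteration) → 'X' (after the try/except). Output: ZX

Answer: ZX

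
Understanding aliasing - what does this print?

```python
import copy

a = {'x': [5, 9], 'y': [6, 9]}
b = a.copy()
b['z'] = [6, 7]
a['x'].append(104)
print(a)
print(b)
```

Key concept: shallow copy of dict with mutable values.
Step by step:
`a = {'x': [5, 9], 'y': [6, 9]}` → a = {'x': [5, 9], 'y': [6, 9]}
`b = a.copy()` → b = {'x': [5, 9], 'y': [6, 9]}
`b['z'] = [6, 7]` → b = {'x': [5, 9], 'y': [6, 9], 'z': [6, 7]}
`a['x'].append(104)` → a = {'x': [5, 9, 104], 'y': [6, 9]}; b = {'x': [5, 9, 104], 'y': [6, 9], 'z': [6, 7]}
`print(a)` → prints {'x': [5, 9, 104], 'y': [6, 9]}
`print(b)` → prints {'x': [5, 9, 104], 'y': [6, 9], 'z': [6, 7]}

Answer:
{'x': [5, 9, 104], 'y': [6, 9]}
{'x': [5, 9, 104], 'y': [6, 9], 'z': [6, 7]}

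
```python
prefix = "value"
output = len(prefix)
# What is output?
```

Trace:
`prefix = "value"` → prefix = 'value'
`output = len(prefix)` → output = 5
So output = 5

Answer: 5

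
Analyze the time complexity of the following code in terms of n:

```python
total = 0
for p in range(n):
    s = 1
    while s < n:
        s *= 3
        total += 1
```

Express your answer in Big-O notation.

Each loop level contributes: n × log n. Multiplying the contributions gives O(n log n).

Answer: O(n log n)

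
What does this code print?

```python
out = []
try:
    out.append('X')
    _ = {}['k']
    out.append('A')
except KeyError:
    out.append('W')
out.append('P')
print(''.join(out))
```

Execution trace: 'X' (try body) → 'W' (except KeyError) → 'P' (after the try/except). Output: XWP

Answer: XWP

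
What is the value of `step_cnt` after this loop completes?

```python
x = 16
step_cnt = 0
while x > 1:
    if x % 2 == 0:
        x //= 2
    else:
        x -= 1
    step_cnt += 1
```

Steps to reduce 16 to 1
`step_cnt` takes the values: 0 → 1 → 2 → 3 → 4

Answer: 4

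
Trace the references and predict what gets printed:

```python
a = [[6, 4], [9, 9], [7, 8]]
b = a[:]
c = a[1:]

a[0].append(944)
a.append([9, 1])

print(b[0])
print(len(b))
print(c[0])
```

Key concept: slice with nested mutation.
Step by step:
`a = [[6, 4], [9, 9], [7, 8]]` → a = [[6, 4], [9, 9], [7, 8]]
`b = a[:]` → b = [[6, 4], [9, 9], [7, 8]]
`c = a[1:]` → c = [[9, 9], [7, 8]]
`a[0].append(944)` → a = [[6, 4, 944], [9, 9], [7, 8]]; b = [[6, 4, 944], [9, 9], [7, 8]]
`a.append([9, 1])` → a = [[6, 4, 944], [9, 9], [7, 8], [9, 1]]
`print(b[0])` → prints [6, 4, 944]
`print(len(b))` → prints 3
`print(c[0])` → prints [9, 9]

Answer:
[6, 4, 944]
3
[9, 9]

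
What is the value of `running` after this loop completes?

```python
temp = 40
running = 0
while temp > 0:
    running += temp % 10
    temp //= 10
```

Sum digits of 40
`running` takes the values: 0 → 4

Answer: 4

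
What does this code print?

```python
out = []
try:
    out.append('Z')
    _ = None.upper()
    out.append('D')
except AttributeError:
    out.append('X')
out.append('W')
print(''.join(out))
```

Execution trace: 'Z' (try body) → 'X' (except AttributeError) → 'W' (after the try/except). Output: ZXW

Answer: ZXW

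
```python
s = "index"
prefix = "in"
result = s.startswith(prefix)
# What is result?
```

Trace:
`s = "index"` → s = 'index'
`prefix = "in"` → prefix = 'in'
`result = s.startswith(prefix)` → result = True
So result = True

Answer: True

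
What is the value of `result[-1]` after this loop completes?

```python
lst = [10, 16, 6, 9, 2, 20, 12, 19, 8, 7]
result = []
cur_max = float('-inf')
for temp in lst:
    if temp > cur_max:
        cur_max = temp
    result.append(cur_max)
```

Running max ends at 20
`result` takes the values: [] → [10] → [10, 16] → [10, 16, 16] → [10, 16, 16, 16] → [10, 16, 16, 16, 16] → [10, 16, 16, 16, 16, 20] → [10, 16, 16, 16, 16, 20, 20] → [10, 16, 16, 16, 16, 20, 20, 20] → [10, 16, 16, 16, 16, 20, 20, 20, 20] → [10, 16, 16, 16, 16, 20, 20, 20, 20, 20]
So `result[-1]` = 20

Answer: 20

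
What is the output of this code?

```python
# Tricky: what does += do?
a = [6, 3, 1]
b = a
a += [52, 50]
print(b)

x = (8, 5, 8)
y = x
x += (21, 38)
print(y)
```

Key concept: += behavior differs for mutable vs immutable.
Step by step:
`a = [6, 3, 1]` → a = [6, 3, 1]
`b = a` → b = [6, 3, 1] (same object as a)
`a += [52, 50]` → a = [6, 3, 1, 52, 50] (same object as b); b = [6, 3, 1, 52, 50] (same object as a)
`print(b)` → prints [6, 3, 1, 52, 50]
`x = (8, 5, 8)` → x = (8, 5, 8)
`y = x` → y = (8, 5, 8)
`x += (21, 38)` → x = (8, 5, 8, 21, 38)
`print(y)` → prints (8, 5, 8)

Answer:
[6, 3, 1, 52, 50]
(8, 5, 8)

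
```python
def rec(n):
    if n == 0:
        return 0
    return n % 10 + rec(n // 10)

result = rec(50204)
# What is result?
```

Sum of digits of 50204: 4 + 0 + 2 + 0 + 5 = 11

Answer: 11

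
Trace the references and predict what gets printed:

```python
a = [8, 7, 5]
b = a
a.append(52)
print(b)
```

Key concept: basic list aliasing.
Step by step:
`a = [8, 7, 5]` → a = [8, 7, 5]
`b = a` → b = [8, 7, 5] (same object as a)
`a.append(52)` → a = [8, 7, 5, 52] (same object as b); b = [8, 7, 5, 52] (same object as a)
`print(b)` → prints [8, 7, 5, 52]

Answer: [8, 7, 5, 52]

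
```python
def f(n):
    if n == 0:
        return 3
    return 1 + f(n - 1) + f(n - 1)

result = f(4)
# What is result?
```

f(n) = 1 + 2·f(n-1), f(0)=3. Closed form: (3+1)·2^4 - 1 = 63.

Answer: 63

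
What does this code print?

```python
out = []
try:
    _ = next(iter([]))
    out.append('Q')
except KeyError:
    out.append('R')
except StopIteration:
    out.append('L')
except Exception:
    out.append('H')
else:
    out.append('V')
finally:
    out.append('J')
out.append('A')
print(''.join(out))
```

Execution trace: 'L' (except StopIteration) → 'J' (finally) → 'A' (after the try/except). Output: LJA

Answer: LJA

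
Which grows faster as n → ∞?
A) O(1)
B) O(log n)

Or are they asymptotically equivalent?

O(1) vs O(log n): Higher order terms dominate.

Answer: B) O(log n) grows faster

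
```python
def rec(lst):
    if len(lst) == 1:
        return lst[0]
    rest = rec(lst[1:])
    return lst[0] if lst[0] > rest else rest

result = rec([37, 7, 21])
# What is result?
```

Recursive max over [37, 7, 21] = 37

Answer: 37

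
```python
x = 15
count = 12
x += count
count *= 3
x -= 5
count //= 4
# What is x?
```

Trace:
`x = 15` → x = 15
`count = 12` → count = 12
`x += count` → x = 27
`count *= 3` → count = 36
`x -= 5` → x = 22
`count //= 4` → count = 9
So x = 22

Answer: 22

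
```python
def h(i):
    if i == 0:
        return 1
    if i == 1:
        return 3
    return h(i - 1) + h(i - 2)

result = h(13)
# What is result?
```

Build up from base cases: h(0)=1, h(1)=3, h(2)=4, h(3)=7, h(4)=11, h(5)=18, h(6)=29, ..., h(13)=843

Answer: 843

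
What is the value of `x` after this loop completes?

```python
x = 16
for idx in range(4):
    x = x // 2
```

Halve 4 times: 16 // 2^4 = 1
`x` takes the values: 16 → 8 → 4 → 2 → 1

Answer: 1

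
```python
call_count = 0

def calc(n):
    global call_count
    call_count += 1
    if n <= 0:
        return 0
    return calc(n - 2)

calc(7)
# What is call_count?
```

Linear recursion stepping by 2: 5 calls from n=7 down to ≤0.

Answer: 5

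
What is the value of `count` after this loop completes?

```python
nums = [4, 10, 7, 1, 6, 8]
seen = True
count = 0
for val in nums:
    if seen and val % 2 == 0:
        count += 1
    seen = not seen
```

Count even values at even positions
`count` takes the values: 0 → 1 → 2

Answer: 2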